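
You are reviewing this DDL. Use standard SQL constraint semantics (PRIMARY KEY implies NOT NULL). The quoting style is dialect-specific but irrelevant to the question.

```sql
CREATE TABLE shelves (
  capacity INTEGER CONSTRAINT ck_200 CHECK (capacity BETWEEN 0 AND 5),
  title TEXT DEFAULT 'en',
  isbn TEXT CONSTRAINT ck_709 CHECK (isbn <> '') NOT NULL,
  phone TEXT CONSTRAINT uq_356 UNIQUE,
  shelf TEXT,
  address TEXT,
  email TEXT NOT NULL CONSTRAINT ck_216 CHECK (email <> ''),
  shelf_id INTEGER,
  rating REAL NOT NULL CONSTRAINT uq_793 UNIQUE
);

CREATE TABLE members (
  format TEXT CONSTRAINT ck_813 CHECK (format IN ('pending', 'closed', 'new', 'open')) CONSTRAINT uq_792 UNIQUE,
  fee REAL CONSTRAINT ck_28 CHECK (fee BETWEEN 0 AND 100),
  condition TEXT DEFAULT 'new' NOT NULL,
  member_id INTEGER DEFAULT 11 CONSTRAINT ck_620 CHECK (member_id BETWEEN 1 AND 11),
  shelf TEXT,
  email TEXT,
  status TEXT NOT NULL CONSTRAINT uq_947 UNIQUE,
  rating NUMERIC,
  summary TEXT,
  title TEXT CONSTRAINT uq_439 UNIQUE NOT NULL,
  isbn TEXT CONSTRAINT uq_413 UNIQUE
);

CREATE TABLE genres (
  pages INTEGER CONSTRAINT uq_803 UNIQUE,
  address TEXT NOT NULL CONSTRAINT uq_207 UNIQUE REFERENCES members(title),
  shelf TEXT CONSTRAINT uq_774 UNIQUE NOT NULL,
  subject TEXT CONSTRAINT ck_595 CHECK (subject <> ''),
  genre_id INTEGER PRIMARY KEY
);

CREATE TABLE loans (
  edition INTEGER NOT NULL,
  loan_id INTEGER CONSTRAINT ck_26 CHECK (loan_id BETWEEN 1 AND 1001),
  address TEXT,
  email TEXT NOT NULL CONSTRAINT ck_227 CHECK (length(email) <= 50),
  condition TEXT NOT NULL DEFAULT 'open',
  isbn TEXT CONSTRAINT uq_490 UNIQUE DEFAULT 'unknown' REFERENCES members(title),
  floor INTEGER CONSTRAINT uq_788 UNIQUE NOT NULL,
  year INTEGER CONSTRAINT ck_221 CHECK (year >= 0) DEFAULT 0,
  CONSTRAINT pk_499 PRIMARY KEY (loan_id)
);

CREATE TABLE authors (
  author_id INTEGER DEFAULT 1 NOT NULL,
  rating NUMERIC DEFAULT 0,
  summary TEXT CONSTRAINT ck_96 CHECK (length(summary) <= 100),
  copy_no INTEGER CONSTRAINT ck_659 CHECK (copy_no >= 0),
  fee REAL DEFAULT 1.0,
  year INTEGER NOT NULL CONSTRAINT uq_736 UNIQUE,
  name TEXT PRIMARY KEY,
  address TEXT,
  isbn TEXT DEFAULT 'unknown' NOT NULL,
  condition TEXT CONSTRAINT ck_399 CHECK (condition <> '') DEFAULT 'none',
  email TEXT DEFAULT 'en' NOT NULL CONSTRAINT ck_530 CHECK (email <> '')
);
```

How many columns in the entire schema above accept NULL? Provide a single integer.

shelves: 6 nullable (capacity, title, phone, shelf, address, shelf_id — PK none and explicit NOT NULL columns excluded).
members: 8 nullable (format, fee, member_id, shelf, email, rating, summary, isbn — PK none and explicit NOT NULL columns excluded).
genres: 2 nullable (pages, subject — PK (genre_id) and explicit NOT NULL columns excluded).
loans: 3 nullable (address, isbn, year — PK (loan_id) and explicit NOT NULL columns excluded).
authors: 6 nullable (rating, summary, copy_no, fee, address, condition — PK (name) and explicit NOT NULL columns excluded).
Total: 6 + 8 + 2 + 3 + 6 = 25.

25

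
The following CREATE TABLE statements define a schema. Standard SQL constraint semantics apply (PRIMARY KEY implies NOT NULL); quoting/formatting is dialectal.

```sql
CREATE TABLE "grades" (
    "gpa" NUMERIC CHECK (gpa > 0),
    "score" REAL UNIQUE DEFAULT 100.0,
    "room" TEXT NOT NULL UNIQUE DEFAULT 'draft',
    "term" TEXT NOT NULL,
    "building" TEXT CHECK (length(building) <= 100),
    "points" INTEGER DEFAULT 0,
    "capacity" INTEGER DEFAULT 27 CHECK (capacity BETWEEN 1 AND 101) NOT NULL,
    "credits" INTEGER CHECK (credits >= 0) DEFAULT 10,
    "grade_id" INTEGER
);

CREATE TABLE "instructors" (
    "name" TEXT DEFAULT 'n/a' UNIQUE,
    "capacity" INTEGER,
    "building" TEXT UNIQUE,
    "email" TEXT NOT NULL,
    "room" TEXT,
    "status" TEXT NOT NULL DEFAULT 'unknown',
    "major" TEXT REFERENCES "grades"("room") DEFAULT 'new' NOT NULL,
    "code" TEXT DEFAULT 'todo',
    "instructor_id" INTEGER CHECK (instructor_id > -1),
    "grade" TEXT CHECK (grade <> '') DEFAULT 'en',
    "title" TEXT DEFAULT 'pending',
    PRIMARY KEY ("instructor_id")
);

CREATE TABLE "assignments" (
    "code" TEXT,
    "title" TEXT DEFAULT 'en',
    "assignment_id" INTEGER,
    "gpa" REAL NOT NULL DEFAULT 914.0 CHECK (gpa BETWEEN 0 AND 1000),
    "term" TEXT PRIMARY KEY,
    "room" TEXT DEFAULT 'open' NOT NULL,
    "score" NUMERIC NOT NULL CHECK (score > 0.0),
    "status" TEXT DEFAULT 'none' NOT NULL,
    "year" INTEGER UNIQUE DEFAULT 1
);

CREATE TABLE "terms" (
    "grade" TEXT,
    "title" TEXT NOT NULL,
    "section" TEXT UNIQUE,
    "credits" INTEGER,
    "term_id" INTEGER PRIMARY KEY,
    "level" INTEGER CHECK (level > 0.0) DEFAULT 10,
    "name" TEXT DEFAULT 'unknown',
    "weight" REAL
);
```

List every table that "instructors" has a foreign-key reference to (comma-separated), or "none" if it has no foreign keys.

grades

- major REFERENCES grades(room).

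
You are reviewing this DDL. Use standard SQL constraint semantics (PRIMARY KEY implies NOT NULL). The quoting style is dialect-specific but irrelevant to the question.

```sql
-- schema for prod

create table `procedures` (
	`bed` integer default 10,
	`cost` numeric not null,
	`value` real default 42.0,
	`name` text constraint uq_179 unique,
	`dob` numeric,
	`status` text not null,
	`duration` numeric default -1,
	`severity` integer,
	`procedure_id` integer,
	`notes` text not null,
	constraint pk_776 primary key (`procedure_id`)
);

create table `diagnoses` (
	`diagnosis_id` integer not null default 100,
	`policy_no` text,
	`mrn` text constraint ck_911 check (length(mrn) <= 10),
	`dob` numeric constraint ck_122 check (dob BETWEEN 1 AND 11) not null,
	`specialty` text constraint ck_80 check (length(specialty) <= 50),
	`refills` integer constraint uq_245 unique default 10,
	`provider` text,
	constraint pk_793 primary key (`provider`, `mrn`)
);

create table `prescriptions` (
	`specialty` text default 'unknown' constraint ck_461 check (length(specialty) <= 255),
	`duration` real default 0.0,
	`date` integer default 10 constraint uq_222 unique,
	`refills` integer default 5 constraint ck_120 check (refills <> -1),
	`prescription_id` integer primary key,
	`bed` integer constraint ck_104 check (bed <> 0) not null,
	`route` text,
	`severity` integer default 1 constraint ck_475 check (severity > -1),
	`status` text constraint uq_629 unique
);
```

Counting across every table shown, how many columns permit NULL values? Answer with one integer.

16

procedures: 6 nullable (bed, value, name, dob, duration, severity — PK (procedure_id) and explicit NOT NULL columns excluded).
diagnoses: 3 nullable (policy_no, specialty, refills — PK (provider, mrn) and explicit NOT NULL columns excluded).
prescriptions: 7 nullable (specialty, duration, date, refills, route, severity, status — PK (prescription_id) and explicit NOT NULL columns excluded).
Total: 6 + 3 + 7 = 16.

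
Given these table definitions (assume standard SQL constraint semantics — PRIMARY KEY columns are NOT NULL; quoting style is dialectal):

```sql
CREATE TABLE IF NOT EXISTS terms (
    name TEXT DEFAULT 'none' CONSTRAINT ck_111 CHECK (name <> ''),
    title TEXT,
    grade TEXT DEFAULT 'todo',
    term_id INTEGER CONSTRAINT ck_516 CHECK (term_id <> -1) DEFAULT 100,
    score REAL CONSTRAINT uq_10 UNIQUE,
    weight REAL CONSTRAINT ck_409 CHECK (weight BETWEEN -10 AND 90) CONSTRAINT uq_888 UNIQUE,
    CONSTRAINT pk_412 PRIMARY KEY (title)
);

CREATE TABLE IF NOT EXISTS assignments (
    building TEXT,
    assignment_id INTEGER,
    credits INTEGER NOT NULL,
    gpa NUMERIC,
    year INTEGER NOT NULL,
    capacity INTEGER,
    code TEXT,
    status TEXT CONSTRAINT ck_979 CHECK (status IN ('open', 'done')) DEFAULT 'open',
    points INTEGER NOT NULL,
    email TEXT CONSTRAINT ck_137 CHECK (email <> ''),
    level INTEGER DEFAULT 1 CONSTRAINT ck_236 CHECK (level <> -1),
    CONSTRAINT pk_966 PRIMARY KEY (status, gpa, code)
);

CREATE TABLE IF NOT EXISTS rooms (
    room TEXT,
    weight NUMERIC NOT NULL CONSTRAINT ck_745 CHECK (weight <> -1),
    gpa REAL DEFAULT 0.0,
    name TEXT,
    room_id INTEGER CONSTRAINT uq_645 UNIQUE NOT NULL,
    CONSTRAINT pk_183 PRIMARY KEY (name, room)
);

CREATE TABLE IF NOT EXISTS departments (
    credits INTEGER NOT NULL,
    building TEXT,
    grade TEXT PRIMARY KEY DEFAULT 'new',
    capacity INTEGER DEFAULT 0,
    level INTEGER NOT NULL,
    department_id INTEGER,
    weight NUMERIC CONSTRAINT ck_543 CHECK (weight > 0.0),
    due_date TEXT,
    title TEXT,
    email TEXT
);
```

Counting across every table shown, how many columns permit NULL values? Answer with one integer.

terms: 5 nullable (name, grade, term_id, score, weight — PK (title) and explicit NOT NULL columns excluded).
assignments: 5 nullable (building, assignment_id, capacity, email, level — PK (status, gpa, code) and explicit NOT NULL columns excluded).
rooms: 1 nullable (gpa — PK (name, room) and explicit NOT NULL columns excluded).
departments: 7 nullable (building, capacity, department_id, weight, due_date, title, email — PK (grade) and explicit NOT NULL columns excluded).
Total: 5 + 5 + 1 + 7 = 18.

18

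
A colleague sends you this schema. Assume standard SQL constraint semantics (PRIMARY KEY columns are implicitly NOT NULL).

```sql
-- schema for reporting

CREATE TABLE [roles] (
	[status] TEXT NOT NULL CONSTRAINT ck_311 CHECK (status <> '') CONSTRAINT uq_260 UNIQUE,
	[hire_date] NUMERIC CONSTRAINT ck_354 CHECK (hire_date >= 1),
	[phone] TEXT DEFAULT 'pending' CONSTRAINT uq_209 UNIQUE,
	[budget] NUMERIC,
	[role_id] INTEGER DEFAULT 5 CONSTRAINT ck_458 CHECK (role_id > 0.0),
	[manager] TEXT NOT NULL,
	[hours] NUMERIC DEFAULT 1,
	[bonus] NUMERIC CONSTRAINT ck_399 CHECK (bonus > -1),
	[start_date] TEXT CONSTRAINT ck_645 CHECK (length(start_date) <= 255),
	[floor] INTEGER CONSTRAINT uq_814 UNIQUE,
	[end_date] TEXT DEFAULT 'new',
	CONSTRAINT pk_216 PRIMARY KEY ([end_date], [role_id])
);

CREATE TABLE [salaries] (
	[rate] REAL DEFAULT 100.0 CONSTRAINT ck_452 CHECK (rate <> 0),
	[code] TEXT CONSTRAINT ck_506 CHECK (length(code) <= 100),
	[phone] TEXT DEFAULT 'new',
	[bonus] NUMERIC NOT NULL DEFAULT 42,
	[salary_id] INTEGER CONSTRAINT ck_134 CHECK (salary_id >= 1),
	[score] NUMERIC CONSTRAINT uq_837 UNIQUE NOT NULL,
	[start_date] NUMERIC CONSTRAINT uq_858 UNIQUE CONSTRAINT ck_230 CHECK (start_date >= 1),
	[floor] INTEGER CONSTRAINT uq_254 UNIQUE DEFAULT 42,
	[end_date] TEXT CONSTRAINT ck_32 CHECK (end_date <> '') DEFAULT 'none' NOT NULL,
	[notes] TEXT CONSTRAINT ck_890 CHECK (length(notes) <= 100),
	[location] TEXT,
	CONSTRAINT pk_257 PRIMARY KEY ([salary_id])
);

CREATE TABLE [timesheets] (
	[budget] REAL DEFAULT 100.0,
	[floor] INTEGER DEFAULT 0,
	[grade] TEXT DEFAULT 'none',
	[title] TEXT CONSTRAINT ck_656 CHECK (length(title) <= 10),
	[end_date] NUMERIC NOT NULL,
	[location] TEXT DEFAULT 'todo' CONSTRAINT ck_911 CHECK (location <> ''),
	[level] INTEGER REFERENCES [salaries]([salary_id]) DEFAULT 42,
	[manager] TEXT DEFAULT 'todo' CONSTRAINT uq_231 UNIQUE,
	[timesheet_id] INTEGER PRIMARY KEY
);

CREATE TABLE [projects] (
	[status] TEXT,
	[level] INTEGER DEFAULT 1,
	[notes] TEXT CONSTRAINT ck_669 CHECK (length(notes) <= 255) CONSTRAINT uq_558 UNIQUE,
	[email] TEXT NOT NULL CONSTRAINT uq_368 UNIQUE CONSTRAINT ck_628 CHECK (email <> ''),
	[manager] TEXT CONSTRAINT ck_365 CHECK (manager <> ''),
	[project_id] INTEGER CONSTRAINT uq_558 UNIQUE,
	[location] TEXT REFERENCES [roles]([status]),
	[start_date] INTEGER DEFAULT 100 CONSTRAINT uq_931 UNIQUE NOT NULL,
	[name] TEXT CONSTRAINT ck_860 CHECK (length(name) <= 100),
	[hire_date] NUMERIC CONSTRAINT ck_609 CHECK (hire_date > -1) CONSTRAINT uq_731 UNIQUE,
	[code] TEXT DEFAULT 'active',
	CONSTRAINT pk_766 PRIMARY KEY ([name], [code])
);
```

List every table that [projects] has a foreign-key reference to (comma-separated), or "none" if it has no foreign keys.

roles

- location REFERENCES roles(status).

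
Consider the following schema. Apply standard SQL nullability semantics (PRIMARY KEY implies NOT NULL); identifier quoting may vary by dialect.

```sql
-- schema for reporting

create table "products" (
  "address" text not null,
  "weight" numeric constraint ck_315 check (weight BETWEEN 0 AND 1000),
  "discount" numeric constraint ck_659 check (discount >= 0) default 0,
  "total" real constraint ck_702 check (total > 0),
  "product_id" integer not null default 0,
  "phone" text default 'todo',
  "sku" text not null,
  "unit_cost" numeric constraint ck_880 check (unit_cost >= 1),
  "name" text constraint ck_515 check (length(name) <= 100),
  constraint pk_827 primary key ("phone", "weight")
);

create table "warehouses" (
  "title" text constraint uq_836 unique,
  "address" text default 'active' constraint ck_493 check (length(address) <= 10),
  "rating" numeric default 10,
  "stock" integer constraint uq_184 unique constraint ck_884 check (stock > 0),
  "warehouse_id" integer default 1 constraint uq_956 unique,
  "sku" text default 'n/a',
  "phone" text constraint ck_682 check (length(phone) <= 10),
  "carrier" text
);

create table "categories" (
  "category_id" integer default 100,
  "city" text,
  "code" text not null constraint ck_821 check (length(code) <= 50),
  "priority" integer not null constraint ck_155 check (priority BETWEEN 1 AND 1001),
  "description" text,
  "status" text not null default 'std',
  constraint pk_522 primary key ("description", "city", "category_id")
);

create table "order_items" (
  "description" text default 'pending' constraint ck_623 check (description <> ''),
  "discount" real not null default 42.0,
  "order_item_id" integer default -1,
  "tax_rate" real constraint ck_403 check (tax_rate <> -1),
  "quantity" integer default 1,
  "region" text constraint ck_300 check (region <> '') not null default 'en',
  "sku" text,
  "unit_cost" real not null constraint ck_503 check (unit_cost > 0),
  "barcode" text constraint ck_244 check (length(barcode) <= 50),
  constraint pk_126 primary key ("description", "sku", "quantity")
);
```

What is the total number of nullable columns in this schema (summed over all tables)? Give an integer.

products: 4 nullable (discount, total, unit_cost, name — PK (phone, weight) and explicit NOT NULL columns excluded).
warehouses: 8 nullable (title, address, rating, stock, warehouse_id, sku, phone, carrier — PK none and explicit NOT NULL columns excluded).
categories: 0 nullable (none — PK (description, city, category_id) and explicit NOT NULL columns excluded).
order_items: 3 nullable (order_item_id, tax_rate, barcode — PK (description, sku, quantity) and explicit NOT NULL columns excluded).
Total: 4 + 8 + 0 + 3 = 15.

15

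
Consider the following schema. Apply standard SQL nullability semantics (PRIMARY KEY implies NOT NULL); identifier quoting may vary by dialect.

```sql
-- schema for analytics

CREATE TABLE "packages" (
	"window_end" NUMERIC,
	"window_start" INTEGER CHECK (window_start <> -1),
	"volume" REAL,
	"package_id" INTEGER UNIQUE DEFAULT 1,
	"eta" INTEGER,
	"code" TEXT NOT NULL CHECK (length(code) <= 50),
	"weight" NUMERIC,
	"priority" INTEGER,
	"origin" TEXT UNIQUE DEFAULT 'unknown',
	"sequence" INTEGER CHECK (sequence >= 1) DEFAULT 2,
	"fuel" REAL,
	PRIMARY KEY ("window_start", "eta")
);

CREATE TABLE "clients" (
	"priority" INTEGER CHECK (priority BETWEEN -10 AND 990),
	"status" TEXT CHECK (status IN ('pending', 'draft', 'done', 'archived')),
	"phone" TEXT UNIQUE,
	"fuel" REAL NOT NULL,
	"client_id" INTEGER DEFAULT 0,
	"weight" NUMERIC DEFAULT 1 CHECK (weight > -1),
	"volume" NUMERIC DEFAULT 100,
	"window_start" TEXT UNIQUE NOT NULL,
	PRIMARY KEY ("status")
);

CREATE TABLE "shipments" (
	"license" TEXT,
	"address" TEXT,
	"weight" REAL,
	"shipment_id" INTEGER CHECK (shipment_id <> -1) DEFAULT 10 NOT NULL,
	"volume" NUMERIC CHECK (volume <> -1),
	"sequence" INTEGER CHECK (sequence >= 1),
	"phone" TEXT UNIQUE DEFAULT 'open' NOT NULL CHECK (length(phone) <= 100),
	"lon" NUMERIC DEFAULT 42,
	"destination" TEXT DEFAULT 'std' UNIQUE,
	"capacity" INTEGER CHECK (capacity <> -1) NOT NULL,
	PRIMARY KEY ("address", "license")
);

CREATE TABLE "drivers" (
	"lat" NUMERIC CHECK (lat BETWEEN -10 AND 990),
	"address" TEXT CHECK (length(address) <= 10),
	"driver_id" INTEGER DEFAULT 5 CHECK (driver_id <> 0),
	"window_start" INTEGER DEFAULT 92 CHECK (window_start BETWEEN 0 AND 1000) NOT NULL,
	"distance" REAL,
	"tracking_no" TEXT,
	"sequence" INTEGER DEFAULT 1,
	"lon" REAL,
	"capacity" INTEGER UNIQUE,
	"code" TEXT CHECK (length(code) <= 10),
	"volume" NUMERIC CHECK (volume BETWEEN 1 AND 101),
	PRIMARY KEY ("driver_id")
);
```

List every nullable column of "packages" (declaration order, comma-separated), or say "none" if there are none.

window_end, volume, package_id, weight, priority, origin, sequence, fuel

- window_end: no NOT NULL constraint applies → nullable.
- window_start: part of the PRIMARY KEY, which implies NOT NULL → not nullable.
- volume: no NOT NULL constraint applies → nullable.
- package_id: UNIQUE does not imply NOT NULL → nullable.
- eta: part of the PRIMARY KEY, which implies NOT NULL → not nullable.
- code: declared NOT NULL → not nullable.
- weight: no NOT NULL constraint applies → nullable.
- priority: no NOT NULL constraint applies → nullable.
- origin: UNIQUE does not imply NOT NULL → nullable.
- sequence: CHECK does not forbid NULL (a CHECK constraint passes when its expression is NULL) → nullable.
- fuel: no NOT NULL constraint applies → nullable.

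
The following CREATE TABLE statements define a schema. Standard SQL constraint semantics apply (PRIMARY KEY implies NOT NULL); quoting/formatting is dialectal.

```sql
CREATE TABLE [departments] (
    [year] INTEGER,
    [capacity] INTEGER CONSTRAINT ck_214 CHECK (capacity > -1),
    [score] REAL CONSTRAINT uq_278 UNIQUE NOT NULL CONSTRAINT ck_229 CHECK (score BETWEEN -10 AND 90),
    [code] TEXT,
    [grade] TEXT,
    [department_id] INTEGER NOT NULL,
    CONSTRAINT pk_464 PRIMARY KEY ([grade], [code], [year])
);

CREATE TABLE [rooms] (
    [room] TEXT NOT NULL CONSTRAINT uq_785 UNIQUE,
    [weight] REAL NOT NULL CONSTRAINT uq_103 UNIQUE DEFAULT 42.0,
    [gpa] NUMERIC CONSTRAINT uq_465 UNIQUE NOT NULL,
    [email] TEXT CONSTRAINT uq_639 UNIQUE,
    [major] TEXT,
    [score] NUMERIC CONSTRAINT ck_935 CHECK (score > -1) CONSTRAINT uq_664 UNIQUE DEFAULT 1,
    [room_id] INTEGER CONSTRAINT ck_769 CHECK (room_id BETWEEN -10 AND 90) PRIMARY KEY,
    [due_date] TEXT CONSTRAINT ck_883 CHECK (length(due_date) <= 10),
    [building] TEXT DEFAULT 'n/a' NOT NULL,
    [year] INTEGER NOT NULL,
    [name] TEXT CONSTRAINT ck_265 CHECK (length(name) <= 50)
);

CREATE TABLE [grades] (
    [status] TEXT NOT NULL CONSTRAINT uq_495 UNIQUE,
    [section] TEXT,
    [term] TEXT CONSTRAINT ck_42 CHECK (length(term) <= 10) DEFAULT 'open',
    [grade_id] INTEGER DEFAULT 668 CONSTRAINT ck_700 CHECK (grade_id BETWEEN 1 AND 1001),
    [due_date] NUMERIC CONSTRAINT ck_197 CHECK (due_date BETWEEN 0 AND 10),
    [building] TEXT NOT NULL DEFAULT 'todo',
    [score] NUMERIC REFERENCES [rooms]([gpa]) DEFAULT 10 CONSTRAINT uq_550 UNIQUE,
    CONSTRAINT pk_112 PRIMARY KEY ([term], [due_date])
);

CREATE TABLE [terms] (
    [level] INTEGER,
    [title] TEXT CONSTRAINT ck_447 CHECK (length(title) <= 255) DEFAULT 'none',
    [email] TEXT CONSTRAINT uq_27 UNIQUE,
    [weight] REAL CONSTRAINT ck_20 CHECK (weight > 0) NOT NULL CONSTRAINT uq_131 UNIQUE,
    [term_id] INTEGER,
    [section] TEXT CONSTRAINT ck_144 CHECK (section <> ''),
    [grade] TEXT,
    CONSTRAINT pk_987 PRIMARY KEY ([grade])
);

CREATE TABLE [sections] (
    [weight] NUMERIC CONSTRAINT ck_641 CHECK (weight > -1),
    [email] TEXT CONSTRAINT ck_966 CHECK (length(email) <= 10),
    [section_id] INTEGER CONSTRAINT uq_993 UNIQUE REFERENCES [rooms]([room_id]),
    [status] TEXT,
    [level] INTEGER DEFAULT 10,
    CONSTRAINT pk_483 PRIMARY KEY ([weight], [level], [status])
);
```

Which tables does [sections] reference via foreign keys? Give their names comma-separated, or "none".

rooms

- section_id REFERENCES rooms(room_id).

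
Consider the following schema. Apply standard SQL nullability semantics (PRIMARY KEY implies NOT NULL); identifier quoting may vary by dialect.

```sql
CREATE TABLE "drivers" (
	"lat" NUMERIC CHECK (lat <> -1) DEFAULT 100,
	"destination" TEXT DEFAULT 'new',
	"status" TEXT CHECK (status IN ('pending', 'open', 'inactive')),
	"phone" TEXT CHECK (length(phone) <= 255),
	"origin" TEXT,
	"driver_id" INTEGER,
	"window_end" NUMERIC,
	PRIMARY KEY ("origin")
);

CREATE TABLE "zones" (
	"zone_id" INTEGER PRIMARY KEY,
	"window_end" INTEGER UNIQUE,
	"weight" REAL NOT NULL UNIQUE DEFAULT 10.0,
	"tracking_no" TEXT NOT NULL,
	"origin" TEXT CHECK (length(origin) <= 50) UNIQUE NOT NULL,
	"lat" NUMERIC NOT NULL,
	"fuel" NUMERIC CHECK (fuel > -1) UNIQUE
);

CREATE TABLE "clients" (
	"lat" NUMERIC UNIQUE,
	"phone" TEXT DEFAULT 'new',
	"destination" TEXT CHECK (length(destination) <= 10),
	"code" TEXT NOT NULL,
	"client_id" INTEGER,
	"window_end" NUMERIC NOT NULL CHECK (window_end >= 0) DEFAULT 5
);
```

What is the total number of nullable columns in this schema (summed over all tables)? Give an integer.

12

drivers: 6 nullable (lat, destination, status, phone, driver_id, window_end — PK (origin) and explicit NOT NULL columns excluded).
zones: 2 nullable (window_end, fuel — PK (zone_id) and explicit NOT NULL columns excluded).
clients: 4 nullable (lat, phone, destination, client_id — PK none and explicit NOT NULL columns excluded).
Total: 6 + 2 + 4 = 12.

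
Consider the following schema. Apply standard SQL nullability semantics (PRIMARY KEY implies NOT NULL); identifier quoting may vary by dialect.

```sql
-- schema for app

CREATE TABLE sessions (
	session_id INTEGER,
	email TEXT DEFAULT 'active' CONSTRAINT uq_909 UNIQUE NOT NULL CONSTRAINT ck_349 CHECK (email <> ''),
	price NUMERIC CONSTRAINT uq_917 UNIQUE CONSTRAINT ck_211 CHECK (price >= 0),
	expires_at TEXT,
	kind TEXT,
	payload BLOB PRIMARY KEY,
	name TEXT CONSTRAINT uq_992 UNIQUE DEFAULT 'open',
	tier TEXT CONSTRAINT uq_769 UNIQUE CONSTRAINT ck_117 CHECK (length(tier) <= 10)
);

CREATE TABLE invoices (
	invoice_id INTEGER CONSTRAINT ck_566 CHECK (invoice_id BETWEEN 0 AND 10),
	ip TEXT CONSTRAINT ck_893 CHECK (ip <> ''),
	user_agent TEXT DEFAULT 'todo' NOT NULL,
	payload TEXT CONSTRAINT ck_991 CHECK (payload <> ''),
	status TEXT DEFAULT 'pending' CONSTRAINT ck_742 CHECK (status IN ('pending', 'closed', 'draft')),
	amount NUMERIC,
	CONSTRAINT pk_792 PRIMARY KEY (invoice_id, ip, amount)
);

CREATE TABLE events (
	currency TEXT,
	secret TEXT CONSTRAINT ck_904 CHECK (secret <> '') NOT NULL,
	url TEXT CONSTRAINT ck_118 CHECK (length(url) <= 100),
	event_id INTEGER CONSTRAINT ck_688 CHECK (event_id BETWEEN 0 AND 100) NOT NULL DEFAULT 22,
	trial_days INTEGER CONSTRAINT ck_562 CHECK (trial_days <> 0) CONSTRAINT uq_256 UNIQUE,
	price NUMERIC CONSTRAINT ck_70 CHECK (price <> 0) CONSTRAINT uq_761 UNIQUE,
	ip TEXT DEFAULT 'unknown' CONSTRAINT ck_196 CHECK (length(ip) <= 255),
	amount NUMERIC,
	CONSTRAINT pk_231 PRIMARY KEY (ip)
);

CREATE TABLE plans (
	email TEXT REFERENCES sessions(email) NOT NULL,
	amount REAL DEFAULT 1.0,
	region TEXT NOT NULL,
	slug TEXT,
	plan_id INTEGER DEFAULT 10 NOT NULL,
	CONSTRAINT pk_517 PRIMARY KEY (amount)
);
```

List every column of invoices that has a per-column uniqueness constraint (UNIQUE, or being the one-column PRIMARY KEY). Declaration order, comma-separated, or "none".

none

- invoice_id: part of a composite PRIMARY KEY — only the tuple is unique, not this column on its own.
- ip: part of a composite PRIMARY KEY — only the tuple is unique, not this column on its own.
- user_agent: no UNIQUE or single-column PK constraint.
- payload: no UNIQUE or single-column PK constraint.
- status: no UNIQUE or single-column PK constraint.
- amount: part of a composite PRIMARY KEY — only the tuple is unique, not this column on its own.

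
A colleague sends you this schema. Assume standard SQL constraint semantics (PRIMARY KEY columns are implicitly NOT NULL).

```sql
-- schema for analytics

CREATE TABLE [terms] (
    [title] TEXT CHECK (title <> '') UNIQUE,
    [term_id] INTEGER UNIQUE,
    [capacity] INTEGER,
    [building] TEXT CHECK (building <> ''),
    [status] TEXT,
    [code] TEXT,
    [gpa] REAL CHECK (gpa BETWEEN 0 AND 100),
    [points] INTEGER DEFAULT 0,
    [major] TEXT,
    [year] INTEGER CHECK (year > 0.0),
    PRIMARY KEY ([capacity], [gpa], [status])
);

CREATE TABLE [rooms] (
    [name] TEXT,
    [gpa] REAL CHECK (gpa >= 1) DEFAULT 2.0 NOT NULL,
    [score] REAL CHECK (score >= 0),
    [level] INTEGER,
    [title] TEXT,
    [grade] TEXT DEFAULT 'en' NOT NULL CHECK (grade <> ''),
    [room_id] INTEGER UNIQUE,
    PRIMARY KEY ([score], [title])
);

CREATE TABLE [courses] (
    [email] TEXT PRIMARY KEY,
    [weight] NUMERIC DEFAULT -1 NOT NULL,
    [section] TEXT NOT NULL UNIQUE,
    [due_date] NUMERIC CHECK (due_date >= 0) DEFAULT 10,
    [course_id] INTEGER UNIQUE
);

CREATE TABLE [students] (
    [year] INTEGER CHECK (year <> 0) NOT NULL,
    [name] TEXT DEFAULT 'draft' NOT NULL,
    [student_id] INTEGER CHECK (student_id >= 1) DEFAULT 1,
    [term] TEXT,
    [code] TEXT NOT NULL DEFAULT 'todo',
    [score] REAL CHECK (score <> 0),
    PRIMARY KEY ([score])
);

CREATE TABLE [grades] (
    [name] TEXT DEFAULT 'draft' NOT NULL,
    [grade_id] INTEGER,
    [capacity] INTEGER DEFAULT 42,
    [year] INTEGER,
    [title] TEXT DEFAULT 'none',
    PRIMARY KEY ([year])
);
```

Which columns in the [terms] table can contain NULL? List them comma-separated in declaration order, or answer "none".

- title: CHECK does not forbid NULL (a CHECK constraint passes when its expression is NULL) → nullable.
- term_id: UNIQUE does not imply NOT NULL → nullable.
- capacity: part of the PRIMARY KEY, which implies NOT NULL → not nullable.
- building: CHECK does not forbid NULL (a CHECK constraint passes when its expression is NULL) → nullable.
- status: part of the PRIMARY KEY, which implies NOT NULL → not nullable.
- code: no NOT NULL constraint applies → nullable.
- gpa: part of the PRIMARY KEY, which implies NOT NULL → not nullable.
- points: DEFAULT only fills an omitted column; an explicit NULL is still allowed → nullable.
- major: no NOT NULL constraint applies → nullable.
- year: CHECK does not forbid NULL (a CHECK constraint passes when its expression is NULL) → nullable.

title, term_id, building, code, points, major, year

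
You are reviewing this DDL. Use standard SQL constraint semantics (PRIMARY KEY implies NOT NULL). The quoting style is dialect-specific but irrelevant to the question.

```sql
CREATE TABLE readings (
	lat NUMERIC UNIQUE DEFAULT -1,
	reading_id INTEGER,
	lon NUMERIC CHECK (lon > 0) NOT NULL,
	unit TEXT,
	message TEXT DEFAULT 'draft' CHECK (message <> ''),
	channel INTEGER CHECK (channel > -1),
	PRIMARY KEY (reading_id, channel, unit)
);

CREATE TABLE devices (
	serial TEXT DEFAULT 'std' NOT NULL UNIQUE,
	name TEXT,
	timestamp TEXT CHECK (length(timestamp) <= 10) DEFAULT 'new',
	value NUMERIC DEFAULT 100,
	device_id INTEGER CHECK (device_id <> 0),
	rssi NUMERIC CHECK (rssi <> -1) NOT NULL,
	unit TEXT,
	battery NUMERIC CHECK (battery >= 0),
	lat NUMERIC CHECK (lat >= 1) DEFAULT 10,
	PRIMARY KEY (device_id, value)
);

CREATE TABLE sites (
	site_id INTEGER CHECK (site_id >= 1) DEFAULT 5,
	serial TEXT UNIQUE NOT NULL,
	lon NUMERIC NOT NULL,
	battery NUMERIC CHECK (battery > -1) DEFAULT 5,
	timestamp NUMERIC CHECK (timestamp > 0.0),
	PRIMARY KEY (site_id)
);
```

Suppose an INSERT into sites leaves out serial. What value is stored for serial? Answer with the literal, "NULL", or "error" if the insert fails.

error

serial has no DEFAULT clause.
Omitting it would insert NULL, but it is declared NOT NULL, so the INSERT fails.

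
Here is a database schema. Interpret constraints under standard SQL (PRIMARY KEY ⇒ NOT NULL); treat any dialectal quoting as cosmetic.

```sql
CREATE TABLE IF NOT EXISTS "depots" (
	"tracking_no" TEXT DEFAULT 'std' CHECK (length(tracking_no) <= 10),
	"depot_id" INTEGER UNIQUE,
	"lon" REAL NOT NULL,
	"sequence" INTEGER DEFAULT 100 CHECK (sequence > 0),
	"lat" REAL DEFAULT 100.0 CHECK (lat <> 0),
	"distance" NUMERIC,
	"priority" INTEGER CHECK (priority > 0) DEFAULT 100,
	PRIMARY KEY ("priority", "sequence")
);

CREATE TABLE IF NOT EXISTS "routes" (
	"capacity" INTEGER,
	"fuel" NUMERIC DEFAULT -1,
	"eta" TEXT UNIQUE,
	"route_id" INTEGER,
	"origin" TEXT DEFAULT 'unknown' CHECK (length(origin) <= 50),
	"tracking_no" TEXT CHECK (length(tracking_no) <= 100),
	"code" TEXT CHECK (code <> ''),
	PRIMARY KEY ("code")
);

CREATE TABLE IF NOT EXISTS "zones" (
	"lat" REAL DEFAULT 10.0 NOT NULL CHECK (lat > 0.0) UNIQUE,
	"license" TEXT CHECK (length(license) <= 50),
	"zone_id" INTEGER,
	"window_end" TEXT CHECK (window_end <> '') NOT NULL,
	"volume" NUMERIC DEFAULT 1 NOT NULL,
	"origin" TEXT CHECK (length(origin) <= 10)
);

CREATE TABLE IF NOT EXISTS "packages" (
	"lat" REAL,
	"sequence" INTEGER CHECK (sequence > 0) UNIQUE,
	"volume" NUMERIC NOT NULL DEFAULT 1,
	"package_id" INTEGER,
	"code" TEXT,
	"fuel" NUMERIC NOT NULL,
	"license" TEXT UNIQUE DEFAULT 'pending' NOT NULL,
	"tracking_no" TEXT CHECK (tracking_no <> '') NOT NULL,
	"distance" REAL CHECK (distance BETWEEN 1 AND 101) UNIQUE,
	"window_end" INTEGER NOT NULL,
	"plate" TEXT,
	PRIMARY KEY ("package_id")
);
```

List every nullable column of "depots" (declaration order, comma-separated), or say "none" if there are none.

- tracking_no: CHECK does not forbid NULL (a CHECK constraint passes when its expression is NULL) → nullable.
- depot_id: UNIQUE does not imply NOT NULL → nullable.
- lon: declared NOT NULL → not nullable.
- sequence: part of the PRIMARY KEY, which implies NOT NULL → not nullable.
- lat: CHECK does not forbid NULL (a CHECK constraint passes when its expression is NULL) → nullable.
- distance: no NOT NULL constraint applies → nullable.
- priority: part of the PRIMARY KEY, which implies NOT NULL → not nullable.

tracking_no, depot_id, lat, distance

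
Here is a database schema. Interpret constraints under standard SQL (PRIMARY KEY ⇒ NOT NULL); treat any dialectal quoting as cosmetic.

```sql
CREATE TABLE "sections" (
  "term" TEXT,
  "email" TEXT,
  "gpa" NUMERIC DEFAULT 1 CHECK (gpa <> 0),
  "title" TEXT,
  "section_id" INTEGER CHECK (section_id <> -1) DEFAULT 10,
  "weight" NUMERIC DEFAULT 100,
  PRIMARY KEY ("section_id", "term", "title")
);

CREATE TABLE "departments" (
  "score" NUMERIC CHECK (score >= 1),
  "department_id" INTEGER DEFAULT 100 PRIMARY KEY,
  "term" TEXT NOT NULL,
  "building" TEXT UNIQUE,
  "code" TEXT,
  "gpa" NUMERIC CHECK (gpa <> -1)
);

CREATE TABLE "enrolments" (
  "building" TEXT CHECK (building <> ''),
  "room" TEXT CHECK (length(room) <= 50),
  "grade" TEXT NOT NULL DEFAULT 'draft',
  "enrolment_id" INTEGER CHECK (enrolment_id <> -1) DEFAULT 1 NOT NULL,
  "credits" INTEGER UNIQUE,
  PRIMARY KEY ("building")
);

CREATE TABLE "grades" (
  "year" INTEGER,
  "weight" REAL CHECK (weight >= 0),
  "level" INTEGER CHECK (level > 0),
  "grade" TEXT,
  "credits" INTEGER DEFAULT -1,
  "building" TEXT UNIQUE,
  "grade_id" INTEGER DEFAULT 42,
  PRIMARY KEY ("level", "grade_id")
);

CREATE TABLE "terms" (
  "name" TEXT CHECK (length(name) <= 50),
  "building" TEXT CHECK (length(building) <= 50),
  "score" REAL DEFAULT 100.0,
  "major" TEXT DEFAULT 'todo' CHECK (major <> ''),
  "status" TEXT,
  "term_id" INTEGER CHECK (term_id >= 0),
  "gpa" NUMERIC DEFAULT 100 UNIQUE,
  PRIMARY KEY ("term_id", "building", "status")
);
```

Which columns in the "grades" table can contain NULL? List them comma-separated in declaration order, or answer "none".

year, weight, grade, credits, building

- year: no NOT NULL constraint applies → nullable.
- weight: CHECK does not forbid NULL (a CHECK constraint passes when its expression is NULL) → nullable.
- level: part of the PRIMARY KEY, which implies NOT NULL → not nullable.
- grade: no NOT NULL constraint applies → nullable.
- credits: DEFAULT only fills an omitted column; an explicit NULL is still allowed → nullable.
- building: UNIQUE does not imply NOT NULL → nullable.
- grade_id: part of the PRIMARY KEY, which implies NOT NULL → not nullable.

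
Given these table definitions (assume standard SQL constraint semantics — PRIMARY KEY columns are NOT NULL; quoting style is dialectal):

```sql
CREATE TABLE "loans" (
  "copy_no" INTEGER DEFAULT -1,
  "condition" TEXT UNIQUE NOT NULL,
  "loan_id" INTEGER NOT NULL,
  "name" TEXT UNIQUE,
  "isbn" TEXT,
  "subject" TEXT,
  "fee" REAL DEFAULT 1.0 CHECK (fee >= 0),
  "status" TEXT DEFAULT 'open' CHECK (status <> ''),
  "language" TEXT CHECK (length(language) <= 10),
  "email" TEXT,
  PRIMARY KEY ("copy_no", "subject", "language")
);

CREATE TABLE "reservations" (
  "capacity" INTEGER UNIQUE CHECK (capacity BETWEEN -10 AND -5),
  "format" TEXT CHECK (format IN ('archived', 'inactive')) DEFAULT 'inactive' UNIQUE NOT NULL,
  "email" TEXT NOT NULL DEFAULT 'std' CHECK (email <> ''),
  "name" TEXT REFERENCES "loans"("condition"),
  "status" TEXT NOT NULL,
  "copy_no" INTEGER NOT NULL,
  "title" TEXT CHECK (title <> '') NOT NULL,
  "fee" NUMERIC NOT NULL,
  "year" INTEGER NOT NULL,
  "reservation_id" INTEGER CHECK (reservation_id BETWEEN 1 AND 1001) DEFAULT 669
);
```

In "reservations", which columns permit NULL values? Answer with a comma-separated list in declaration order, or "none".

capacity, name, reservation_id

- capacity: CHECK does not forbid NULL (a CHECK constraint passes when its expression is NULL) → nullable.
- format: declared NOT NULL → not nullable.
- email: declared NOT NULL → not nullable.
- name: a foreign key column may be NULL unless separately constrained → nullable.
- status: declared NOT NULL → not nullable.
- copy_no: declared NOT NULL → not nullable.
- title: declared NOT NULL → not nullable.
- fee: declared NOT NULL → not nullable.
- year: declared NOT NULL → not nullable.
- reservation_id: CHECK does not forbid NULL (a CHECK constraint passes when its expression is NULL) → nullable.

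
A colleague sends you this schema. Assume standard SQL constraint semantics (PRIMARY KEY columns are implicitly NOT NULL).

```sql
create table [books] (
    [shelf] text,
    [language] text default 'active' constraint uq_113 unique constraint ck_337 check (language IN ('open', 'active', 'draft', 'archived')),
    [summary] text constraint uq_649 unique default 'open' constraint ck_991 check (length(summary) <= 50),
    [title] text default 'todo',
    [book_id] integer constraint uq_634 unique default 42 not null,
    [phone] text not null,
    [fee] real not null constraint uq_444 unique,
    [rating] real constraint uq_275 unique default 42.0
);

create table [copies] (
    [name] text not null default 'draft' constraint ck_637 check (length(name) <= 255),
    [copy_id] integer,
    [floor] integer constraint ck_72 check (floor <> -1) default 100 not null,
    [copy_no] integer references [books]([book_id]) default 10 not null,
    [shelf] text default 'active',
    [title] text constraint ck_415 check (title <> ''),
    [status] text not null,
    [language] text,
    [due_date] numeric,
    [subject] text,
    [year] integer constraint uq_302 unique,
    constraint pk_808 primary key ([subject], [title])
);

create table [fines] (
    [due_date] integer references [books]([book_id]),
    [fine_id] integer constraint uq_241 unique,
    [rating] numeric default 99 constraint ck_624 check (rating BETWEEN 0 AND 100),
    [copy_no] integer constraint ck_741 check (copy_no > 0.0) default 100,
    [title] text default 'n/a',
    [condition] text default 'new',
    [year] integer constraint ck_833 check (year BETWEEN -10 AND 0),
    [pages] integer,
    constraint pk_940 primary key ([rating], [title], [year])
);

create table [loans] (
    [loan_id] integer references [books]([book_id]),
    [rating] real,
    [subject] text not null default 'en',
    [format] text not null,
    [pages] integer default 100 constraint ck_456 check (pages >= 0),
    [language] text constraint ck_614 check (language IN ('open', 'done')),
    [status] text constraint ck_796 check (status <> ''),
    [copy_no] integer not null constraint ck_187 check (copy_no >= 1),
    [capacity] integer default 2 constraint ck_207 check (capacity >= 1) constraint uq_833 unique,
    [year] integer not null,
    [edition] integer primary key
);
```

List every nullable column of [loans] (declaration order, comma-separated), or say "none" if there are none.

loan_id, rating, pages, language, status, capacity

- loan_id: a foreign key column may be NULL unless separately constrained → nullable.
- rating: no NOT NULL constraint applies → nullable.
- subject: declared NOT NULL → not nullable.
- format: declared NOT NULL → not nullable.
- pages: CHECK does not forbid NULL (a CHECK constraint passes when its expression is NULL) → nullable.
- language: CHECK does not forbid NULL (a CHECK constraint passes when its expression is NULL) → nullable.
- status: CHECK does not forbid NULL (a CHECK constraint passes when its expression is NULL) → nullable.
- copy_no: declared NOT NULL → not nullable.
- capacity: CHECK does not forbid NULL (a CHECK constraint passes when its expression is NULL) → nullable.
- year: declared NOT NULL → not nullable.
- edition: part of the PRIMARY KEY, which implies NOT NULL → not nullable.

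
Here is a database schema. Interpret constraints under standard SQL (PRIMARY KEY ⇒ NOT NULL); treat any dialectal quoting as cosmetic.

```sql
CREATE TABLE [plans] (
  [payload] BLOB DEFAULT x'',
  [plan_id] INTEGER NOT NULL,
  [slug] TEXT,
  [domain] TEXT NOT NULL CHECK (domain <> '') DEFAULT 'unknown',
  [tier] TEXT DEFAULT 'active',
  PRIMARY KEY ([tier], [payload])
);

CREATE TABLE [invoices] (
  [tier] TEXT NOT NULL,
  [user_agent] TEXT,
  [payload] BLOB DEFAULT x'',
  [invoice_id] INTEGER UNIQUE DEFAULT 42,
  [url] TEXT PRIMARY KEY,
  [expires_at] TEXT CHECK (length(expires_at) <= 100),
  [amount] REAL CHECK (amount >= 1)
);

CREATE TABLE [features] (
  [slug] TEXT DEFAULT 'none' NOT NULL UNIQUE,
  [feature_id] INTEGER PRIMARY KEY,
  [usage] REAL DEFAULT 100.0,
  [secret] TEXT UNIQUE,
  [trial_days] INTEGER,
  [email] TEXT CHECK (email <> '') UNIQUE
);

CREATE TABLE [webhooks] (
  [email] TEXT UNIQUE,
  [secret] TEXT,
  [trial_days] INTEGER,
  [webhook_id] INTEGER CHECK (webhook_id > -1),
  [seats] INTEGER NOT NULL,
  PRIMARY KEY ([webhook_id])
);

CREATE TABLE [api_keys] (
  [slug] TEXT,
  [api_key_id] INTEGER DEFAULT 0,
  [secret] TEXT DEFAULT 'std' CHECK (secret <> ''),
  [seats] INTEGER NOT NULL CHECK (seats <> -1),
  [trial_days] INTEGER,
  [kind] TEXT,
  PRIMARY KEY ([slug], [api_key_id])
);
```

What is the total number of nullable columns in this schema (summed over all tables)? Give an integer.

plans: 1 nullable (slug — PK (tier, payload) and explicit NOT NULL columns excluded).
invoices: 5 nullable (user_agent, payload, invoice_id, expires_at, amount — PK (url) and explicit NOT NULL columns excluded).
features: 4 nullable (usage, secret, trial_days, email — PK (feature_id) and explicit NOT NULL columns excluded).
webhooks: 3 nullable (email, secret, trial_days — PK (webhook_id) and explicit NOT NULL columns excluded).
api_keys: 3 nullable (secret, trial_days, kind — PK (slug, api_key_id) and explicit NOT NULL columns excluded).
Total: 1 + 5 + 4 + 3 + 3 = 16.

16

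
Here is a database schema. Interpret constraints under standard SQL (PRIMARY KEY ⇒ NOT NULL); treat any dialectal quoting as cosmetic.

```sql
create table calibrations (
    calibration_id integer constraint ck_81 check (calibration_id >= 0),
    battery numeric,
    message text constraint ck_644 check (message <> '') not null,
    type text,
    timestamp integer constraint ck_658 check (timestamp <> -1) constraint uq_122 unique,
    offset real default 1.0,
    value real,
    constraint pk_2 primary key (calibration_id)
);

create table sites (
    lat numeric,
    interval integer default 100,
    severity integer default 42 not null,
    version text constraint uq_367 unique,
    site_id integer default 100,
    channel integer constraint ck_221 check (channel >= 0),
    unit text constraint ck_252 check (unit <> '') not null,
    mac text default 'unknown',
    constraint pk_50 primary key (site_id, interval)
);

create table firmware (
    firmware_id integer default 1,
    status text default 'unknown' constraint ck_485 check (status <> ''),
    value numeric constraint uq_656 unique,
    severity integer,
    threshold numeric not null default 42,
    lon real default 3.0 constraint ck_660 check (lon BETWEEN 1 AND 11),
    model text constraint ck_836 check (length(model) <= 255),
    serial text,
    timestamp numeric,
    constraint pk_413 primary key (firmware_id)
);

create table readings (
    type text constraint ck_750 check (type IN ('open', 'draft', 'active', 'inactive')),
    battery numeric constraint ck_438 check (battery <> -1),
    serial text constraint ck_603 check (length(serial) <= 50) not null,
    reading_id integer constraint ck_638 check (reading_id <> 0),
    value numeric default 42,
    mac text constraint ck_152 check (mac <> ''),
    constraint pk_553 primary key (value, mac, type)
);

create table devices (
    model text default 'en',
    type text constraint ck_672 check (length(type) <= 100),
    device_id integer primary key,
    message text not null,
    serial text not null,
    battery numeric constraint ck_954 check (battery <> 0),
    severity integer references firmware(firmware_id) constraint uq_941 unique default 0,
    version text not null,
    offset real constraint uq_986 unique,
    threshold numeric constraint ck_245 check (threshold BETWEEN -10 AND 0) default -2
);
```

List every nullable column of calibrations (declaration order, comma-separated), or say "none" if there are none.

- calibration_id: part of the PRIMARY KEY, which implies NOT NULL → not nullable.
- battery: no NOT NULL constraint applies → nullable.
- message: declared NOT NULL → not nullable.
- type: no NOT NULL constraint applies → nullable.
- timestamp: CHECK does not forbid NULL (a CHECK constraint passes when its expression is NULL) → nullable.
- offset: DEFAULT only fills an omitted column; an explicit NULL is still allowed → nullable.
- value: no NOT NULL constraint applies → nullable.

battery, type, timestamp, offset, value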